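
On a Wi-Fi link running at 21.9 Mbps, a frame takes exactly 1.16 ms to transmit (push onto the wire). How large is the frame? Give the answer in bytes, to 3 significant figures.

3180 bytes

L = R × t_tx = 21900000 b/s × 0.00116 s = 25404 bits.
In bytes: 25404 / 8 = 3180 bytes.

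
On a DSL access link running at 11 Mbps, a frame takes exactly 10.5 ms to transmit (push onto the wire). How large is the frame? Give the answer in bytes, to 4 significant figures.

14440 bytes

L = R × t_tx = 11000000 b/s × 0.0105 s = 115500 bits.
In bytes: 115500 / 8 = 14440 bytes.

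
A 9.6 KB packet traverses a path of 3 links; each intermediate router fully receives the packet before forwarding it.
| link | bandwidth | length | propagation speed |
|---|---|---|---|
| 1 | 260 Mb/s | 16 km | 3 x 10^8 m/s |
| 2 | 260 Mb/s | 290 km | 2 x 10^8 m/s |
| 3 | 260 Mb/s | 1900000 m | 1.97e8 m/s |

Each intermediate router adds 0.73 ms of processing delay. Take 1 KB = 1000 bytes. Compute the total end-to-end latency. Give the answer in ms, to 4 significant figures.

13.49 ms

L = 76800 bits.
Transmission delay per hop = L/R = 76800/260000000 = 0.295385 ms; 3 hops → 0.886154 ms.
Propagation delays (d/s per hop): 0.0533333, 1.45, 9.64467 ms; sum = 11.148 ms.
Processing at 2 router(s): 2 × 0.73 ms = 1.46 ms.
End-to-end = 13.49 ms.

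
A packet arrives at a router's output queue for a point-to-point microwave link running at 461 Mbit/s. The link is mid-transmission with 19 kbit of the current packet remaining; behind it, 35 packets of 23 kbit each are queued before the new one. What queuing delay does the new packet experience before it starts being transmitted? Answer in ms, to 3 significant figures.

Each queued packet: L/R = 23000/461000000 = 0.0498915 ms.
35 queued → 1.7462 ms.
Plus remaining 19000 bits of current packet: 0.0412148 ms.
Queuing delay = 1.79 ms.

1.79 ms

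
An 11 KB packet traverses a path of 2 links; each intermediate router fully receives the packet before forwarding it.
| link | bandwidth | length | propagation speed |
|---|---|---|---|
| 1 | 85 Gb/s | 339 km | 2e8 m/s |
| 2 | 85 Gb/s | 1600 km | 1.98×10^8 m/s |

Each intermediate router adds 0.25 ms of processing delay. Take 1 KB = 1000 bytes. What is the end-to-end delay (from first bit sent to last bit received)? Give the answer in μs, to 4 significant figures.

L = 88000 bits.
Transmission delay per hop = L/R = 88000/85000000000 = 1.03529 μs; 2 hops → 2.07059 μs.
Propagation delays (d/s per hop): 1695, 8080.81 μs; sum = 9775.81 μs.
Processing at 1 router(s): 1 × 0.25 ms = 250 μs.
End-to-end = 10030 μs.

10030 μs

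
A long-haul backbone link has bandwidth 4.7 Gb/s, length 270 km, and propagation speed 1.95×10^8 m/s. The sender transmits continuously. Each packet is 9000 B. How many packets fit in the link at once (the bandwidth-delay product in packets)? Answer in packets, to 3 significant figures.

90.4 packets

Propagation delay = 270000 / 195000000 = 0.00138462 s.
BDP = R × t_prop = 4700000000 × 0.00138462 = 6507690 bits.
In packets of 72000 bits: 90.4 packets.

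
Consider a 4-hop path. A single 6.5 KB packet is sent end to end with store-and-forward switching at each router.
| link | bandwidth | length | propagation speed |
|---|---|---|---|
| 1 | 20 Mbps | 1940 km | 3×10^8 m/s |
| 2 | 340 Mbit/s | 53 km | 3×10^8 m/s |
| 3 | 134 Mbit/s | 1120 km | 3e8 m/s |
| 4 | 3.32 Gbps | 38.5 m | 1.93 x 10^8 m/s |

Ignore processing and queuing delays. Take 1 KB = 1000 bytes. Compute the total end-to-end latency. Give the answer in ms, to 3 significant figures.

13.5 ms

L = 52000 bits.
Transmission delays (L/R per hop): 2.6, 0.152941, 0.38806, 0.0156627 ms; sum = 3.15666 ms.
Propagation delays (d/s per hop): 6.46667, 0.176667, 3.73333, 0.000199482 ms; sum = 10.3769 ms.
End-to-end = 13.5 ms.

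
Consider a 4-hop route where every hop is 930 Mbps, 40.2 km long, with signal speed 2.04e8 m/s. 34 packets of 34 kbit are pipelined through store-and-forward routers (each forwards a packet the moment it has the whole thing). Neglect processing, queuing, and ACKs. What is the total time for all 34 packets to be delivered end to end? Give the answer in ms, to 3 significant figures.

2.14 ms

Per-hop transmission t_tx = L/R = 34000/930000000 = 0.0365591 ms.
Per-hop propagation t_prop = 40200/204000000 = 0.197059 ms.
Pipeline fill: first packet needs 4·t_tx to clear all hops; remaining 33 packets each add one t_tx.
Total = (4+34-1)·t_tx + 4·t_prop = 37·0.0365591 + 4·0.197059 = 2.14 ms.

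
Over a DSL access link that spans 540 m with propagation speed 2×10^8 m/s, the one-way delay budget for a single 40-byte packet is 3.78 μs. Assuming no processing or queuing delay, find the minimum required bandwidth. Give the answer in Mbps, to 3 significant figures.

L = 320 bits.
Propagation delay = 540 / 200000000 = 2.7 μs.
Transmission budget = 3.78 − 2.7 = 1.08 μs.
R ≥ L / t_tx = 320 bits / 1.08e-06 s = 296 Mbps.

296 Mbps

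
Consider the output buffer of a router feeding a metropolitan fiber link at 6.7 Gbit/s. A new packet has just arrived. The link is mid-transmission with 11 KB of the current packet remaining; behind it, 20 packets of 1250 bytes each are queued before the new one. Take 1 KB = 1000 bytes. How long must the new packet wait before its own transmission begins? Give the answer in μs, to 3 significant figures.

43.0 μs

Each queued packet: L/R = 10000/6700000000 = 1.49254 μs.
20 queued → 29.8507 μs.
Plus remaining 88000 bits of current packet: 13.1343 μs.
Queuing delay = 43.0 μs.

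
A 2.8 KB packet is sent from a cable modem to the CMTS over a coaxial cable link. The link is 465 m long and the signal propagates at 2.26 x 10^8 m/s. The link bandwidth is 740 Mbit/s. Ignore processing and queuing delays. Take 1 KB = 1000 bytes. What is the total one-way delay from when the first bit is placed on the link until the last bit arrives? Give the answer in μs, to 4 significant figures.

L = 22400 bits.
Transmission delay = L/R = 22400 / 740000000 = 30.2703 μs.
Propagation delay = d/s = 465 m / 2.26e+08 m/s = 2.05752 μs.
Total = 32.33 μs.

32.33 μs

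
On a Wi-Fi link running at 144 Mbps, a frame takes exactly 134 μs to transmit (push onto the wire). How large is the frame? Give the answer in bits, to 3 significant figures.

19300 bits

L = R × t_tx = 144000000 b/s × 0.000134 s = 19296 bits.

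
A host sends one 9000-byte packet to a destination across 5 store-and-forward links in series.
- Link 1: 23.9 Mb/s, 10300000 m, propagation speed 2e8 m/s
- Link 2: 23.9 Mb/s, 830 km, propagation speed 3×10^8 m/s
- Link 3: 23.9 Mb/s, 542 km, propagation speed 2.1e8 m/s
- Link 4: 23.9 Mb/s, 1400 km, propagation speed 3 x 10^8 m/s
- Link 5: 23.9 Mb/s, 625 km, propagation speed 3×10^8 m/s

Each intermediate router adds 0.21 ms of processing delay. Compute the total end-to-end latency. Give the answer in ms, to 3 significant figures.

79.5 ms

L = 9000 × 8 = 72000 bits.
Transmission delay per hop = L/R = 72000/23900000 = 3.01255 ms; 5 hops → 15.0628 ms.
Propagation delays (d/s per hop): 51.5, 2.76667, 2.58095, 4.66667, 2.08333 ms; sum = 63.5976 ms.
Processing at 4 router(s): 4 × 0.21 ms = 0.84 ms.
End-to-end = 79.5 ms.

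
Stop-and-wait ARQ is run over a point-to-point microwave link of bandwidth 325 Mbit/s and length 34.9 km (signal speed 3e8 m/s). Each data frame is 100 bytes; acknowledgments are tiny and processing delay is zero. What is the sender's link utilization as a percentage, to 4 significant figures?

t_tx = L/R = 800/325000000 = 2.46154e-06 s.
t_prop = 34900/300000000 = 0.000116333 s; RTT = 0.000232667 s.
Cycle = t_tx + RTT = 0.000235128 s.
Utilization = t_tx / cycle = 2.46154e-06/0.000235128 = 1.047 %.

1.047 %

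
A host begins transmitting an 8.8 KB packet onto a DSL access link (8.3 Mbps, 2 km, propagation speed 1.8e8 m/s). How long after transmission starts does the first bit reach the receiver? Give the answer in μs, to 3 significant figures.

First bit experiences only propagation delay: d/s = 2000/180000000 = 11.1 μs.

11.1 μs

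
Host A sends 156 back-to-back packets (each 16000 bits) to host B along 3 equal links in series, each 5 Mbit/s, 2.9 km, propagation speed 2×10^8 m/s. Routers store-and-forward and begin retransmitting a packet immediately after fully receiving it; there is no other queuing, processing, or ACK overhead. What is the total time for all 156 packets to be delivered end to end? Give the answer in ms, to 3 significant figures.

506 ms

Per-hop transmission t_tx = L/R = 16000/5000000 = 3.2 ms.
Per-hop propagation t_prop = 2900/200000000 = 0.0145 ms.
Pipeline fill: first packet needs 3·t_tx to clear all hops; remaining 155 packets each add one t_tx.
Total = (3+156-1)·t_tx + 3·t_prop = 158·3.2 + 3·0.0145 = 506 ms.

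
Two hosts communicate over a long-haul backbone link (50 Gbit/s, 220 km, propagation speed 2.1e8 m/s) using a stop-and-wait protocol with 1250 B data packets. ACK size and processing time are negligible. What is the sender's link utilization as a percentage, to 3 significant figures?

t_tx = L/R = 10000/50000000000 = 2e-07 s.
t_prop = 220000/210000000 = 0.00104762 s; RTT = 0.00209524 s.
Cycle = t_tx + RTT = 0.00209544 s.
Utilization = t_tx / cycle = 2e-07/0.00209544 = 0.00954 %.

0.00954 %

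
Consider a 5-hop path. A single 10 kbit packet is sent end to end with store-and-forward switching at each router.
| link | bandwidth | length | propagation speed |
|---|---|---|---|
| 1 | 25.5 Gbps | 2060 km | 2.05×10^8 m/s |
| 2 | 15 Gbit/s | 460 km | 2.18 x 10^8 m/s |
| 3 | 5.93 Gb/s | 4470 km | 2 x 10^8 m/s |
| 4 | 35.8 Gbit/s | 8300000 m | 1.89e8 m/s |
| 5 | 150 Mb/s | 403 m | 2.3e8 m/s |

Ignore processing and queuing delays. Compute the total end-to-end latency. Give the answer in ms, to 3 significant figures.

78.5 ms

L = 10000 bits.
Transmission delays (L/R per hop): 0.000392157, 0.000666667, 0.00168634, 0.00027933, 0.0666667 ms; sum = 0.0696912 ms.
Propagation delays (d/s per hop): 10.0488, 2.11009, 22.35, 43.9153, 0.00175217 ms; sum = 78.426 ms.
End-to-end = 78.5 ms.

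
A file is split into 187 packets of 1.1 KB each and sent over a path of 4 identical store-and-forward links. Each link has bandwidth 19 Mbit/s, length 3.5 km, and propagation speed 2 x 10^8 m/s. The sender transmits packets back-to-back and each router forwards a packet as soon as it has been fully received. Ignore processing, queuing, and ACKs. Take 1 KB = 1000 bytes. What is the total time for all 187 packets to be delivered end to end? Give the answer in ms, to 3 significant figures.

88.1 ms

Per-hop transmission t_tx = L/R = 8800/19000000 = 0.463158 ms.
Per-hop propagation t_prop = 3500/200000000 = 0.0175 ms.
Pipeline fill: first packet needs 4·t_tx to clear all hops; remaining 186 packets each add one t_tx.
Total = (4+187-1)·t_tx + 4·t_prop = 190·0.463158 + 4·0.0175 = 88.1 ms.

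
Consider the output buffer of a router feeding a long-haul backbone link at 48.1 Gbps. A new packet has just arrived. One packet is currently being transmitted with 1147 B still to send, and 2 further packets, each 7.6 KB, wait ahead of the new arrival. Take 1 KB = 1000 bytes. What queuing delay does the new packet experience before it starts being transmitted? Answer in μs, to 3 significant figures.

Each queued packet: L/R = 60800/48100000000 = 1.26403 μs.
2 queued → 2.52807 μs.
Plus remaining 9176 bits of current packet: 0.190769 μs.
Queuing delay = 2.72 μs.

2.72 μs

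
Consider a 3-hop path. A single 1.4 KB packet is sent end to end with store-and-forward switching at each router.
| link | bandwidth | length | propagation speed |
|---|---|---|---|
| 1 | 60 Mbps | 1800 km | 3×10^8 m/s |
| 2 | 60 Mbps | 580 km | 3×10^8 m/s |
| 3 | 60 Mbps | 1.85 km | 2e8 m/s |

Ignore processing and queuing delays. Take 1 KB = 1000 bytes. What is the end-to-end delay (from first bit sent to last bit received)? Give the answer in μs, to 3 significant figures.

8500 μs

L = 11200 bits.
Transmission delay per hop = L/R = 11200/60000000 = 186.667 μs; 3 hops → 560 μs.
Propagation delays (d/s per hop): 6000, 1933.33, 9.25 μs; sum = 7942.58 μs.
End-to-end = 8500 μs.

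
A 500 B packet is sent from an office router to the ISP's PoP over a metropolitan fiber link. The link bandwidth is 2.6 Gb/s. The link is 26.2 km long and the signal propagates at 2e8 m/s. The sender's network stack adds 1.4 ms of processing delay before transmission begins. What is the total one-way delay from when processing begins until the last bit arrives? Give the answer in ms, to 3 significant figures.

1.53 ms

L = 500 × 8 = 4000 bits.
Transmission delay = L/R = 4000 / 2600000000 = 0.00153846 ms.
Propagation delay = d/s = 26200 m / 200000000 m/s = 0.131 ms.
Plus processing delay 1.4 ms = 1.4 ms.
Total = 1.53 ms.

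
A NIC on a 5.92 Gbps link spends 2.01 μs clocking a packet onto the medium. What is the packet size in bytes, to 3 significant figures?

L = R × t_tx = 5920000000 b/s × 2.01e-06 s = 11899.2 bits.
In bytes: 11899.2 / 8 = 1490 bytes.

1490 bytes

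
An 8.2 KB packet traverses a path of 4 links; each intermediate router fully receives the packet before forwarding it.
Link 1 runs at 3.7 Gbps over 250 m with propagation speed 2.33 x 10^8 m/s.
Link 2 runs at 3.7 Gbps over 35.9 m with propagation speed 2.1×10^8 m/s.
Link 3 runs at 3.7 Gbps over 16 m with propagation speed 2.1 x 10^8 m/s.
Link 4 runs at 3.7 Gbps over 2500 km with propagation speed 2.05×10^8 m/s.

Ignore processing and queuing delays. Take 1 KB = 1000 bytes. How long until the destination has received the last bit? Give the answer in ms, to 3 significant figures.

L = 65600 bits.
Transmission delay per hop = L/R = 65600/3700000000 = 0.0177297 ms; 4 hops → 0.0709189 ms.
Propagation delays (d/s per hop): 0.00107296, 0.000170952, 7.61905e-05, 12.1951 ms; sum = 12.1964 ms.
End-to-end = 12.3 ms.

12.3 ms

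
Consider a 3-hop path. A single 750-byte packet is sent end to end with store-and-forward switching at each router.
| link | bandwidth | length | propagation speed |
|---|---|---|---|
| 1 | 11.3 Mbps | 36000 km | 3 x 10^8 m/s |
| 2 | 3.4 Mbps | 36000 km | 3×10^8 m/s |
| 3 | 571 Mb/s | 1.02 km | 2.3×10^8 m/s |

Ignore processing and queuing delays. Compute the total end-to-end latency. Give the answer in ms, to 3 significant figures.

242 ms

L = 750 × 8 = 6000 bits.
Transmission delays (L/R per hop): 0.530973, 1.76471, 0.0105079 ms; sum = 2.30619 ms.
Propagation delays (d/s per hop): 120, 120, 0.00443478 ms; sum = 240.004 ms.
End-to-end = 242 ms.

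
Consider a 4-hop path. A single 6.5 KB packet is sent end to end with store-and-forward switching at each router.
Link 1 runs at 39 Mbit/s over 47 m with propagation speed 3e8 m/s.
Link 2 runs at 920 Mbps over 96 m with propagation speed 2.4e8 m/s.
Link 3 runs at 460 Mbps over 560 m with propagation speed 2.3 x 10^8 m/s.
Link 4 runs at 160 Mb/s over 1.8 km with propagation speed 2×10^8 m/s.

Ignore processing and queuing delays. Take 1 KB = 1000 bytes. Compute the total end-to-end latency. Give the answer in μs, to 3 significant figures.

1840 μs

L = 52000 bits.
Transmission delays (L/R per hop): 1333.33, 56.5217, 113.043, 325 μs; sum = 1827.9 μs.
Propagation delays (d/s per hop): 0.156667, 0.4, 2.43478, 9 μs; sum = 11.9914 μs.
End-to-end = 1840 μs.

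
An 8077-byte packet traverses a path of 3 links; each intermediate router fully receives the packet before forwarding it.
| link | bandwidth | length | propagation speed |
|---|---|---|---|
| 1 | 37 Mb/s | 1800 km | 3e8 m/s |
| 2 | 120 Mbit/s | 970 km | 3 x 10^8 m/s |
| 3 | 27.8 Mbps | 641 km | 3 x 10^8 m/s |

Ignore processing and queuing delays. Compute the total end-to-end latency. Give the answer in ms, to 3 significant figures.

L = 8077 × 8 = 64616 bits.
Transmission delays (L/R per hop): 1.74638, 0.538467, 2.32432 ms; sum = 4.60916 ms.
Propagation delays (d/s per hop): 6, 3.23333, 2.13667 ms; sum = 11.37 ms.
End-to-end = 16.0 ms.

16.0 ms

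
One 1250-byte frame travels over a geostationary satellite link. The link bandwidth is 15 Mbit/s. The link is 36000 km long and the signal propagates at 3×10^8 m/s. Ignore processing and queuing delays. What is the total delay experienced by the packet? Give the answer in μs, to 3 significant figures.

121000 μs

L = 1250 × 8 = 10000 bits.
Transmission delay = L/R = 10000 / 15000000 = 666.667 μs.
Propagation delay = d/s = 36000000 m / 300000000 m/s = 120000 μs.
Total = 121000 μs.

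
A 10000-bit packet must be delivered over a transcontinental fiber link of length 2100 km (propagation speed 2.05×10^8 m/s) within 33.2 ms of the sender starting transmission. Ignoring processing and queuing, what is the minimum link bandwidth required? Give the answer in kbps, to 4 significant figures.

Propagation delay = 2100000 / 2.05e+08 = 10.2439 ms.
Transmission budget = 33.2 − 10.2439 = 22.9561 ms.
R ≥ L / t_tx = 10000 bits / 0.0229561 s = 435.6 kbps.

435.6 kbps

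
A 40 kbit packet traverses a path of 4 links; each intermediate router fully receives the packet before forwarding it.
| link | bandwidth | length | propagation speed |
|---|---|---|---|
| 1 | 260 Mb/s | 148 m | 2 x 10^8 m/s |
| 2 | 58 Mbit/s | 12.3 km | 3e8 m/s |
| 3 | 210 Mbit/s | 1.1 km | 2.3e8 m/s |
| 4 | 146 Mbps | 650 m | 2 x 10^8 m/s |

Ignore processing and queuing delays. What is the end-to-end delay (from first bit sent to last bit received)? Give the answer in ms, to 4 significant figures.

L = 40000 bits.
Transmission delays (L/R per hop): 0.153846, 0.689655, 0.190476, 0.273973 ms; sum = 1.30795 ms.
Propagation delays (d/s per hop): 0.00074, 0.041, 0.00478261, 0.00325 ms; sum = 0.0497726 ms.
End-to-end = 1.358 ms.

1.358 ms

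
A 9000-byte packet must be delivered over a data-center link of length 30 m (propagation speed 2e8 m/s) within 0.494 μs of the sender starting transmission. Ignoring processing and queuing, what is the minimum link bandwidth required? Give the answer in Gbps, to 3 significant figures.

L = 72000 bits.
Propagation delay = 30 / 200000000 = 0.15 μs.
Transmission budget = 0.494 − 0.15 = 0.344 μs.
R ≥ L / t_tx = 72000 bits / 3.44e-07 s = 209 Gbps.

209 Gbps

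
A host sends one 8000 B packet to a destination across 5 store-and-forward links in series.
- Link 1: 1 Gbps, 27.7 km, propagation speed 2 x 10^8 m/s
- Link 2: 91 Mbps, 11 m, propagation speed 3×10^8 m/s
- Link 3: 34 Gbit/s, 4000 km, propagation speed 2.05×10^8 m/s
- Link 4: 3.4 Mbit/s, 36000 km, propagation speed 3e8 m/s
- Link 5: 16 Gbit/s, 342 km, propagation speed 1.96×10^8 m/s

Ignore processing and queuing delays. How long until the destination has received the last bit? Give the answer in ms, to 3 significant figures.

L = 8000 × 8 = 64000 bits.
Transmission delays (L/R per hop): 0.064, 0.703297, 0.00188235, 18.8235, 0.004 ms; sum = 19.5967 ms.
Propagation delays (d/s per hop): 0.1385, 3.66667e-05, 19.5122, 120, 1.7449 ms; sum = 141.396 ms.
End-to-end = 161 ms.

161 ms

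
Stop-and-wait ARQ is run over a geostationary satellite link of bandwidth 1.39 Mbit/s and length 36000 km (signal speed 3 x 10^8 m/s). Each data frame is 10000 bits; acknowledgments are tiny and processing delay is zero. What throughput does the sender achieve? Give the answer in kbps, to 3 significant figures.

40.5 kbps

t_tx = L/R = 10000/1390000 = 0.00719424 s.
t_prop = 36000000/300000000 = 0.12 s; RTT = 0.24 s.
Cycle = t_tx + RTT = 0.247194 s.
Throughput = L / cycle = 10000 / 0.247194 = 40.5 kbps.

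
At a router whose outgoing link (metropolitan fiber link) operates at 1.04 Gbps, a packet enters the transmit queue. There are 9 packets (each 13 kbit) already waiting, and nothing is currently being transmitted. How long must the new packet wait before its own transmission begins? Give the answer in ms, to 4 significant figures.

0.1125 ms

Each queued packet: L/R = 13000/1040000000 = 0.0125 ms.
9 queued → 0.1125 ms.
Queuing delay = 0.1125 ms.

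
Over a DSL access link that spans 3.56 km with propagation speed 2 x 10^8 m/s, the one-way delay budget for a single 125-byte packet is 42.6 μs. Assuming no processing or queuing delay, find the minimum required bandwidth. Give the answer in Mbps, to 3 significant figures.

40.3 Mbps

L = 1000 bits.
Propagation delay = 3560 / 200000000 = 17.8 μs.
Transmission budget = 42.6 − 17.8 = 24.8 μs.
R ≥ L / t_tx = 1000 bits / 2.48e-05 s = 40.3 Mbps.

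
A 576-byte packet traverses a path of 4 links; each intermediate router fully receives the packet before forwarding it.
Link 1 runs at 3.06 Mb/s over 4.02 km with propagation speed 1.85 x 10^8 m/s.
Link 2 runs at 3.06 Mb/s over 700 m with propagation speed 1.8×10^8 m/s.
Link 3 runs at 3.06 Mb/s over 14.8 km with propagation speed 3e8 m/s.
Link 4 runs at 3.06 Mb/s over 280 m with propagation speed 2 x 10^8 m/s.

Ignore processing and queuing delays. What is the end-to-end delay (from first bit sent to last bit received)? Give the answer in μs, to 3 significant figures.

6100 μs

L = 576 × 8 = 4608 bits.
Transmission delay per hop = L/R = 4608/3060000 = 1505.88 μs; 4 hops → 6023.53 μs.
Propagation delays (d/s per hop): 21.7297, 3.88889, 49.3333, 1.4 μs; sum = 76.352 μs.
End-to-end = 6100 μs.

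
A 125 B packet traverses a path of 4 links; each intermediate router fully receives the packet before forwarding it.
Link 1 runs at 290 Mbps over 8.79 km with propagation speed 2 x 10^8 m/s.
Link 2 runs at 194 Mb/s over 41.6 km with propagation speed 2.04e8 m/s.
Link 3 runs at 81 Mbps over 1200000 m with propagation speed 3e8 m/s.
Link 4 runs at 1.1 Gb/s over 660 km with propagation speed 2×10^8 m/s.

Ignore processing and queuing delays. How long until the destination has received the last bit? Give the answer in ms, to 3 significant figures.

7.57 ms

L = 125 × 8 = 1000 bits.
Transmission delays (L/R per hop): 0.00344828, 0.00515464, 0.0123457, 0.000909091 ms; sum = 0.0218577 ms.
Propagation delays (d/s per hop): 0.04395, 0.203922, 4, 3.3 ms; sum = 7.54787 ms.
End-to-end = 7.57 ms.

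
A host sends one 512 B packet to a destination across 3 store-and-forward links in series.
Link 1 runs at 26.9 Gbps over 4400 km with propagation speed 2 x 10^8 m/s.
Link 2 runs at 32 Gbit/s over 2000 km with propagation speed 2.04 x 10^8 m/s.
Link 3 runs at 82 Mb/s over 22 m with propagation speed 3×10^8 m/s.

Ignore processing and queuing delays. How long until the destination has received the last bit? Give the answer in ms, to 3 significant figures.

L = 512 × 8 = 4096 bits.
Transmission delays (L/R per hop): 0.000152268, 0.000128, 0.0499512 ms; sum = 0.0502315 ms.
Propagation delays (d/s per hop): 22, 9.80392, 7.33333e-05 ms; sum = 31.804 ms.
End-to-end = 31.9 ms.

31.9 ms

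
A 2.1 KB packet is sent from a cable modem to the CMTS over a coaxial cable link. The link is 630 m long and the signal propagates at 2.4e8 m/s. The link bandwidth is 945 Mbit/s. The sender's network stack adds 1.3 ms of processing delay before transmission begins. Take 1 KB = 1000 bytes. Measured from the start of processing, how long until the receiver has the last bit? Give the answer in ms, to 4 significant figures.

L = 16800 bits.
Transmission delay = L/R = 16800 / 945000000 = 0.0177778 ms.
Propagation delay = d/s = 630 m / 240000000 m/s = 0.002625 ms.
Plus processing delay 1.3 ms = 1.3 ms.
Total = 1.320 ms.

1.320 ms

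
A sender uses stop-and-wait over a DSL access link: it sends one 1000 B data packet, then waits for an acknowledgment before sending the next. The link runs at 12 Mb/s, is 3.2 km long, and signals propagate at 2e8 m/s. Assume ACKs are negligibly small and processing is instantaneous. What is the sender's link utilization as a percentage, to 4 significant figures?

95.42 %

t_tx = L/R = 8000/12000000 = 0.000666667 s.
t_prop = 3200/200000000 = 1.6e-05 s; RTT = 3.2e-05 s.
Cycle = t_tx + RTT = 0.000698667 s.
Utilization = t_tx / cycle = 0.000666667/0.000698667 = 95.42 %.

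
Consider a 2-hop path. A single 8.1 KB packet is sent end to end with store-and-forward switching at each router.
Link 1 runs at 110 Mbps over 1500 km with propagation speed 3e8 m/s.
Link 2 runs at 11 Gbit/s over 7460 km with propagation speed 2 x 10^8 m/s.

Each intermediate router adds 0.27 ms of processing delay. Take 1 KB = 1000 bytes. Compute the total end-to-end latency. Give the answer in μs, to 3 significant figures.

43200 μs

L = 64800 bits.
Transmission delays (L/R per hop): 589.091, 5.89091 μs; sum = 594.982 μs.
Propagation delays (d/s per hop): 5000, 37300 μs; sum = 42300 μs.
Processing at 1 router(s): 1 × 0.27 ms = 270 μs.
End-to-end = 43200 μs.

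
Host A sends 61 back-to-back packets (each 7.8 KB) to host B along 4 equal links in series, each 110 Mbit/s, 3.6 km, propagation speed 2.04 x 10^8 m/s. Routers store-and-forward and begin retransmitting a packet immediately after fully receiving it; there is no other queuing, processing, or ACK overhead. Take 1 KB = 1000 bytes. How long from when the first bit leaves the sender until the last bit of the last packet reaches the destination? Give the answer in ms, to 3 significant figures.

Per-hop transmission t_tx = L/R = 62400/110000000 = 0.567273 ms.
Per-hop propagation t_prop = 3600/204000000 = 0.0176471 ms.
Pipeline fill: first packet needs 4·t_tx to clear all hops; remaining 60 packets each add one t_tx.
Total = (4+61-1)·t_tx + 4·t_prop = 64·0.567273 + 4·0.0176471 = 36.4 ms.

36.4 ms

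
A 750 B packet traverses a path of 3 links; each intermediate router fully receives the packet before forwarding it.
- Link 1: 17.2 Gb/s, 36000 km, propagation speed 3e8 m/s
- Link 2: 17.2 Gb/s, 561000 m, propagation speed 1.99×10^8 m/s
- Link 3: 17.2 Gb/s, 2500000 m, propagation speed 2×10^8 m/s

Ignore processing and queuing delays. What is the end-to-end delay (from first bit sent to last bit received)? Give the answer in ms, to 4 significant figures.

135.3 ms

L = 750 × 8 = 6000 bits.
Transmission delay per hop = L/R = 6000/17200000000 = 0.000348837 ms; 3 hops → 0.00104651 ms.
Propagation delays (d/s per hop): 120, 2.8191, 12.5 ms; sum = 135.319 ms.
End-to-end = 135.3 ms.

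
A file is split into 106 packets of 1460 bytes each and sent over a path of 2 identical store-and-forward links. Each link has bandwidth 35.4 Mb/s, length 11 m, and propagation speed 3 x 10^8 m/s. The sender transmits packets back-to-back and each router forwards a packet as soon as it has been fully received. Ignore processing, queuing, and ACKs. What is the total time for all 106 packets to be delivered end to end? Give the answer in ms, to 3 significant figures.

35.3 ms

Per-hop transmission t_tx = L/R = 11680/35400000 = 0.329944 ms.
Per-hop propagation t_prop = 11/300000000 = 3.66667e-05 ms.
Pipeline fill: first packet needs 2·t_tx to clear all hops; remaining 105 packets each add one t_tx.
Total = (2+106-1)·t_tx + 2·t_prop = 107·0.329944 + 2·3.66667e-05 = 35.3 ms.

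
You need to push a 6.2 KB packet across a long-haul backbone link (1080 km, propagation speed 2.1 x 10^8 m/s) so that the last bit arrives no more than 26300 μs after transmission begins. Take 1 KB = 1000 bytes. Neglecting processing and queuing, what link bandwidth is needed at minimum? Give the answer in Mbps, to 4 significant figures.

L = 49600 bits.
Propagation delay = 1080000 / 210000000 = 5142.86 μs.
Transmission budget = 26300 − 5142.86 = 21157.1 μs.
R ≥ L / t_tx = 49600 bits / 0.0211571 s = 2.344 Mbps.

2.344 Mbps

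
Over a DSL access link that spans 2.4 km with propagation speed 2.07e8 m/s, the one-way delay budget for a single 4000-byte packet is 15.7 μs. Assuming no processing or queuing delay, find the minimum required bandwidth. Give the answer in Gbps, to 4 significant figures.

L = 32000 bits.
Propagation delay = 2400 / 2.07e+08 = 11.5942 μs.
Transmission budget = 15.7 − 11.5942 = 4.1058 μs.
R ≥ L / t_tx = 32000 bits / 4.1058e-06 s = 7.794 Gbps.

7.794 Gbps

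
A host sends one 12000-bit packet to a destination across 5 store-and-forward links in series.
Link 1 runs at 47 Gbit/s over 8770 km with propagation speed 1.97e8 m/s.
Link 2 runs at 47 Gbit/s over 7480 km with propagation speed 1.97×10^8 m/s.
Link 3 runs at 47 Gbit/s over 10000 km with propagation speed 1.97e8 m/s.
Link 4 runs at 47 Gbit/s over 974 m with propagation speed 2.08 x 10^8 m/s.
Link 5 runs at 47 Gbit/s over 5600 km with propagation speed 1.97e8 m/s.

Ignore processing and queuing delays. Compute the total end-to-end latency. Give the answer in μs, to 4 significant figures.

161700 μs

Transmission delay per hop = L/R = 12000/47000000000 = 0.255319 μs; 5 hops → 1.2766 μs.
Propagation delays (d/s per hop): 44517.8, 37969.5, 50761.4, 4.68269, 28426.4 μs; sum = 161680 μs.
End-to-end = 161700 μs.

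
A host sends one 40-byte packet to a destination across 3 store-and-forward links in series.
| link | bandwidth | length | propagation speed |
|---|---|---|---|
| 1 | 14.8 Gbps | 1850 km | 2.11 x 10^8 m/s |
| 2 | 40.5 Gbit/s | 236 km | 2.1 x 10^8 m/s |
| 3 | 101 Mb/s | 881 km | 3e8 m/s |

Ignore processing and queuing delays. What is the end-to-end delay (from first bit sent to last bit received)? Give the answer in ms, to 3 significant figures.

12.8 ms

L = 40 × 8 = 320 bits.
Transmission delays (L/R per hop): 2.16216e-05, 7.90123e-06, 0.00316832 ms; sum = 0.00319784 ms.
Propagation delays (d/s per hop): 8.76777, 1.12381, 2.93667 ms; sum = 12.8282 ms.
End-to-end = 12.8 ms.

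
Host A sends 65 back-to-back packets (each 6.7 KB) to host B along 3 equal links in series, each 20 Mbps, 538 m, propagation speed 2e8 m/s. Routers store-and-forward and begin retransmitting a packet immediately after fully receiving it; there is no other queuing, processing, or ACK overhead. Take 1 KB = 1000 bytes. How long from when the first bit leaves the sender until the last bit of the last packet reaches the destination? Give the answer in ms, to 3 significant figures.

180 ms

Per-hop transmission t_tx = L/R = 53600/20000000 = 2.68 ms.
Per-hop propagation t_prop = 538/200000000 = 0.00269 ms.
Pipeline fill: first packet needs 3·t_tx to clear all hops; remaining 64 packets each add one t_tx.
Total = (3+65-1)·t_tx + 3·t_prop = 67·2.68 + 3·0.00269 = 180 ms.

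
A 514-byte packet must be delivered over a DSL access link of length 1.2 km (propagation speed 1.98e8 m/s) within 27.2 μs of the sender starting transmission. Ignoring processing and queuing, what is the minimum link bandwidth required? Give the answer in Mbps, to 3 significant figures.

L = 4112 bits.
Propagation delay = 1200 / 198000000 = 6.06061 μs.
Transmission budget = 27.2 − 6.06061 = 21.1394 μs.
R ≥ L / t_tx = 4112 bits / 2.11394e-05 s = 195 Mbps.

195 Mbps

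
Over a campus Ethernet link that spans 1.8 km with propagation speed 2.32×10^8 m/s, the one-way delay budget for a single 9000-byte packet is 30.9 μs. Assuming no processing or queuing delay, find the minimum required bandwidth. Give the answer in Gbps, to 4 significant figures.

L = 72000 bits.
Propagation delay = 1800 / 2.32e+08 = 7.75862 μs.
Transmission budget = 30.9 − 7.75862 = 23.1414 μs.
R ≥ L / t_tx = 72000 bits / 2.31414e-05 s = 3.111 Gbps.

3.111 Gbps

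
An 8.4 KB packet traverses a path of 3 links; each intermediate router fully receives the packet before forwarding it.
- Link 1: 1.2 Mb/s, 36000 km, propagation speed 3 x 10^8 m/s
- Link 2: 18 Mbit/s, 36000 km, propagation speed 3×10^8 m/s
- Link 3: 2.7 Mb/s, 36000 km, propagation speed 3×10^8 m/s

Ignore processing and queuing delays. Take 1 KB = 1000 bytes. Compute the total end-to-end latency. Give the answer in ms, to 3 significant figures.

L = 67200 bits.
Transmission delays (L/R per hop): 56, 3.73333, 24.8889 ms; sum = 84.6222 ms.
Propagation delays (d/s per hop): 120, 120, 120 ms; sum = 360 ms.
End-to-end = 445 ms.

445 ms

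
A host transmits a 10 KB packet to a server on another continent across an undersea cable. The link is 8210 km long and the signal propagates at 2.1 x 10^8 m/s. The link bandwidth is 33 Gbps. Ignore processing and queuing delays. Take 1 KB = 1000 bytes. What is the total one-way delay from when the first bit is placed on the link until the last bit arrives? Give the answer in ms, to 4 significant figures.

L = 80000 bits.
Transmission delay = L/R = 80000 / 33000000000 = 0.00242424 ms.
Propagation delay = d/s = 8210000 m / 210000000 m/s = 39.0952 ms.
Total = 39.10 ms.

39.10 ms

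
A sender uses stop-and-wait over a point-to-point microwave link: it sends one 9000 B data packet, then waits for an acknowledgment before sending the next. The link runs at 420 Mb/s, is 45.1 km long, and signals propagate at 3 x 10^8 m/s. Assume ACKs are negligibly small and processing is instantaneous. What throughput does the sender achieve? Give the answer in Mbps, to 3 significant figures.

153 Mbps

t_tx = L/R = 72000/420000000 = 0.000171429 s.
t_prop = 45100/300000000 = 0.000150333 s; RTT = 0.000300667 s.
Cycle = t_tx + RTT = 0.000472095 s.
Throughput = L / cycle = 72000 / 0.000472095 = 153 Mbps.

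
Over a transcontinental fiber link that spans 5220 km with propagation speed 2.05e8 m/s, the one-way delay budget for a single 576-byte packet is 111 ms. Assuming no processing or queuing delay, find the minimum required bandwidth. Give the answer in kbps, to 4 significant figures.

53.87 kbps

L = 4608 bits.
Propagation delay = 5220000 / 2.05e+08 = 25.4634 ms.
Transmission budget = 111 − 25.4634 = 85.5366 ms.
R ≥ L / t_tx = 4608 bits / 0.0855366 s = 53.87 kbps.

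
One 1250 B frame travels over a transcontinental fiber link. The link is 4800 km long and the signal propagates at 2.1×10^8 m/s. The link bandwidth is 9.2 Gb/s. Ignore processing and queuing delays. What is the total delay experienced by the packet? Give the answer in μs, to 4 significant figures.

22860 μs

L = 1250 × 8 = 10000 bits.
Transmission delay = L/R = 10000 / 9200000000 = 1.08696 μs.
Propagation delay = d/s = 4800000 m / 210000000 m/s = 22857.1 μs.
Total = 22860 μs.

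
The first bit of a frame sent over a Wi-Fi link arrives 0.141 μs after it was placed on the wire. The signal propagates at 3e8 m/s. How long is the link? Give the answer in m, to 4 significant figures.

42.30 m

d = s × t_prop = 300000000 × 1.41e-07 = 42.30 m.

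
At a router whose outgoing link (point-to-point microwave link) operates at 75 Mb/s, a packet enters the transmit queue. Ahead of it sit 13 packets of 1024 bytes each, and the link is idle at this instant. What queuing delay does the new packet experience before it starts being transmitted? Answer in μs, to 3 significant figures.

Each queued packet: L/R = 8192/75000000 = 109.227 μs.
13 queued → 1419.95 μs.
Queuing delay = 1420 μs.

1420 μs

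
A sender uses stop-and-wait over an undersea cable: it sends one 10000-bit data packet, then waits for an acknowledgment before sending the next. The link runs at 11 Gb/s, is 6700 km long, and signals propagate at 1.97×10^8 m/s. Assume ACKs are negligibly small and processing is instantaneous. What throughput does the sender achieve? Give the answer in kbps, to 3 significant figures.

t_tx = L/R = 10000/11000000000 = 9.09091e-07 s.
t_prop = 6700000/197000000 = 0.0340102 s; RTT = 0.0680203 s.
Cycle = t_tx + RTT = 0.0680212 s.
Throughput = L / cycle = 10000 / 0.0680212 = 147 kbps.

147 kbps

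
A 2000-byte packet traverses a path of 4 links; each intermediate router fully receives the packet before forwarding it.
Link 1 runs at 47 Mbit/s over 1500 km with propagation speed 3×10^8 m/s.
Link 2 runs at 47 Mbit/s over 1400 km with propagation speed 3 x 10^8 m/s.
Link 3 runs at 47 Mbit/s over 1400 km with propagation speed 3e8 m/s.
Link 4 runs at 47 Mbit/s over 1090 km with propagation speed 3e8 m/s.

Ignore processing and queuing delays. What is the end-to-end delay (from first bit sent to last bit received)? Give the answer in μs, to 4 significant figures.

L = 2000 × 8 = 16000 bits.
Transmission delay per hop = L/R = 16000/47000000 = 340.426 μs; 4 hops → 1361.7 μs.
Propagation delays (d/s per hop): 5000, 4666.67, 4666.67, 3633.33 μs; sum = 17966.7 μs.
End-to-end = 19330 μs.

19330 μs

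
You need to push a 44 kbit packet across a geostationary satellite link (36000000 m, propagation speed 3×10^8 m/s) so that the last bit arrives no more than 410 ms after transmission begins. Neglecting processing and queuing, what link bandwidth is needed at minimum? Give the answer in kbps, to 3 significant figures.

Propagation delay = 36000000 / 300000000 = 120 ms.
Transmission budget = 410 − 120 = 290 ms.
R ≥ L / t_tx = 44000 bits / 0.29 s = 152 kbps.

152 kbps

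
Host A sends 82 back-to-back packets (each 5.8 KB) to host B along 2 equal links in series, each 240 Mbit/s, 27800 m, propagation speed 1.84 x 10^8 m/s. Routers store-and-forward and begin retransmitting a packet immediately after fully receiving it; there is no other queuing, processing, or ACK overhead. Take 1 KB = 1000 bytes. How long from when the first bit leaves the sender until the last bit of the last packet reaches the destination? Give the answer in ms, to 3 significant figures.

Per-hop transmission t_tx = L/R = 46400/240000000 = 0.193333 ms.
Per-hop propagation t_prop = 27800/184000000 = 0.151087 ms.
Pipeline fill: first packet needs 2·t_tx to clear all hops; remaining 81 packets each add one t_tx.
Total = (2+82-1)·t_tx + 2·t_prop = 83·0.193333 + 2·0.151087 = 16.3 ms.

16.3 ms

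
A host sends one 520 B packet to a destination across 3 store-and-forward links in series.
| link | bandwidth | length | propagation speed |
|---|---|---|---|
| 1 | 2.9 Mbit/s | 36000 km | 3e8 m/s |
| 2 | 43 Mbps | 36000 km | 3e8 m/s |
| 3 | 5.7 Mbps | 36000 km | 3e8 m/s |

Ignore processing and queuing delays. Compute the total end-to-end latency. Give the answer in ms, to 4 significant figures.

L = 520 × 8 = 4160 bits.
Transmission delays (L/R per hop): 1.43448, 0.0967442, 0.729825 ms; sum = 2.26105 ms.
Propagation delays (d/s per hop): 120, 120, 120 ms; sum = 360 ms.
End-to-end = 362.3 ms.

362.3 ms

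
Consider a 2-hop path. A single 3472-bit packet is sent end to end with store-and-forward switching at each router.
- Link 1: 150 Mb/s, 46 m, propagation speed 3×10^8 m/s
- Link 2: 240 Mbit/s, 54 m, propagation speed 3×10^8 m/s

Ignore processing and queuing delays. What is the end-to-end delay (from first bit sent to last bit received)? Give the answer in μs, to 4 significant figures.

37.95 μs

Transmission delays (L/R per hop): 23.1467, 14.4667 μs; sum = 37.6133 μs.
Propagation delays (d/s per hop): 0.153333, 0.18 μs; sum = 0.333333 μs.
End-to-end = 37.95 μs.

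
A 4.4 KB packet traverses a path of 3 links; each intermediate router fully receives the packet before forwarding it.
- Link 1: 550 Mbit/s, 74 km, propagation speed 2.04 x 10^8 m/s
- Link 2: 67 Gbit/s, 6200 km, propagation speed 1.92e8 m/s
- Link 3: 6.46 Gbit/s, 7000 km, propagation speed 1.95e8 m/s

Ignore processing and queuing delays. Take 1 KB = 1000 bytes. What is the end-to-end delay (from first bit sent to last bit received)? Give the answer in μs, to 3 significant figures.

68600 μs

L = 35200 bits.
Transmission delays (L/R per hop): 64, 0.525373, 5.44892 μs; sum = 69.9743 μs.
Propagation delays (d/s per hop): 362.745, 32291.7, 35897.4 μs; sum = 68551.8 μs.
End-to-end = 68600 μs.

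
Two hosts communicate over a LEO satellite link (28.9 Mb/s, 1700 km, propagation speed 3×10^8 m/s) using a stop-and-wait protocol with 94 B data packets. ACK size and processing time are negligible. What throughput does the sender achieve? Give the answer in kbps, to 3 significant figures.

66.2 kbps

t_tx = L/R = 752/28900000 = 2.60208e-05 s.
t_prop = 1700000/300000000 = 0.00566667 s; RTT = 0.0113333 s.
Cycle = t_tx + RTT = 0.0113594 s.
Throughput = L / cycle = 752 / 0.0113594 = 66.2 kbps.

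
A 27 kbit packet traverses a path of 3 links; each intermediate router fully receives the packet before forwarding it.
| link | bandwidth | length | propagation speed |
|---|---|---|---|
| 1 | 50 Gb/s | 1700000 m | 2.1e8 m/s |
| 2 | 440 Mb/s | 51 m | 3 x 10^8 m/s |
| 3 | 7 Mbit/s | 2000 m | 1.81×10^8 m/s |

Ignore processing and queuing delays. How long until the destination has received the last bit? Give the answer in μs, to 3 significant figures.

12000 μs

L = 27000 bits.
Transmission delays (L/R per hop): 0.54, 61.3636, 3857.14 μs; sum = 3919.05 μs.
Propagation delays (d/s per hop): 8095.24, 0.17, 11.0497 μs; sum = 8106.46 μs.
End-to-end = 12000 μs.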